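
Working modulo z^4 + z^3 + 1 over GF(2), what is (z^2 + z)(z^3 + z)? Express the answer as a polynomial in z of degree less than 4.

z^3 + z^2 + z

Multiply in GF(2)[z]: (z^2 + z)·(z^3 + z) = z^5 + z^4 + z^3 + z^2.
Reduce using z^4 ≡ z^3 + 1 (mod z^4 + z^3 + 1).
Reduced: z^3 + z^2 + z.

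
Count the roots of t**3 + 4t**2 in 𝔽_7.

2

Write f(t) = t**3 + 4t**2.
Evaluate at each of the 7 elements of 𝔽_7:
f(0) = 0 → root; f(1) = 5; f(2) = 3; f(3) = 0 → root; f(4) = 2; f(5) = 1; f(6) = 3.
Roots: {0, 3}.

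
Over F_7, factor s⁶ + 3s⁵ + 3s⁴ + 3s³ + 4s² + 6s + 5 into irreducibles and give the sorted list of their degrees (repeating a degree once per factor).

1, 1, 2, 2

Write f(s) = s⁶ + 3s⁵ + 3s⁴ + 3s³ + 4s² + 6s + 5.
Linear factors from roots: (s + 4).
Complete factorization: f(s) = (s + 4)^2·(s² + 3s + 5)·(s² + 6s + 4).
Factor degrees with multiplicity: 1 + 1 + 2 + 2 = 6.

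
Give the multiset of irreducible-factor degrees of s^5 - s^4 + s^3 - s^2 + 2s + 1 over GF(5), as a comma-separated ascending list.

1, 1, 3

Write f(s) = s^5 - s^4 + s^3 - s^2 + 2s + 1.
Roots in GF(5): f(0) = 1; f(1) = 3; f(2) = 0 → root; f(3) = 2; f(4) = 0 → root.
Linear factors from roots: (s - 2), (s + 1).
Complete factorization: f(s) = (s + 1)·(s - 2)·(s^3 - 2s + 2).
Factor degrees with multiplicity: 1 + 1 + 3 = 5.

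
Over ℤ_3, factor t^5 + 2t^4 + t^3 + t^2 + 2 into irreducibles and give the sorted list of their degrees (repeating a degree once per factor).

Write h(t) = t^5 + 2t^4 + t^3 + t^2 + 2.
Roots in ℤ_3: h(0) = 2; h(1) = 1; h(2) = 0 → root.
Linear factors from roots: (t + 1).
Complete factorization: h(t) = (t + 1)·(t^2 + 1)·(t^2 + t + 2).
Factor degrees with multiplicity: 1 + 2 + 2 = 5.

1, 2, 2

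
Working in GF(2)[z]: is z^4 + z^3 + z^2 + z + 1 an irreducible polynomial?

Yes

Write m(z) = z^4 + z^3 + z^2 + z + 1.
Check for roots in GF(2): m(0) = 1; m(1) = 1.
No roots, so no linear factors.
Monic irreducibles of degree 2 over GF(2): z^2 + z + 1.
None of them divide m (all give nonzero remainder).
No irreducible factor of degree ≤ 2 exists, so m is irreducible over GF(2).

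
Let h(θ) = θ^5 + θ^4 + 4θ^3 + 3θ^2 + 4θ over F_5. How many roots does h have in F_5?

Evaluate at each of the 5 elements of F_5:
h(0) = 0 → root; h(1) = 3; h(2) = 0 → root; h(3) = 1; h(4) = 0 → root.
Roots: {0, 2, 4}.

3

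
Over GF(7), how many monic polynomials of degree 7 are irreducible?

117648

Gauss's count: N_{7}(7) = (1/7) Σ_{d|7} μ(7/d)·7^d.
Divisors of 7: 1, 7; μ(7/d) for each: -1, 1.
Σ = − 7^1 + 7^7 = 823536.
N = 823536/7 = 117648.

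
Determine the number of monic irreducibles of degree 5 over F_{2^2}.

204

By the necklace-counting formula, N_4(5) = (1/5) Σ_{d|5} μ(5/d)·4^d.
Divisors of 5: 1, 5; μ(5/d) for each: -1, 1.
Σ = − 4^1 + 4^5 = 1020.
N = 1020/5 = 204.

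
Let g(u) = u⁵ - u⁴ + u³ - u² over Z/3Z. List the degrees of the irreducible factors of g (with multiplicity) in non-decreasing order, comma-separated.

Roots in Z/3Z: g(0) = 0 → root; g(1) = 0 → root; g(2) = 2.
Linear factors from roots: (u), (u - 1).
Complete factorization: g(u) = (u - 1)·(u)^2·(u² + 1).
Factor degrees with multiplicity: 1 + 1 + 1 + 2 = 5.

1, 1, 1, 2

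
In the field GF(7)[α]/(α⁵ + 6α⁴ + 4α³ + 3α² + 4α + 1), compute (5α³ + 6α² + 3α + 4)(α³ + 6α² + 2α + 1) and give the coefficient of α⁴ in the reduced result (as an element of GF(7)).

0

Multiply in GF(7)[α]: (5α³ + 6α² + 3α + 4)·(α³ + 6α² + 2α + 1) = 5α⁶ + α⁵ + 4α³ + α² + 4α + 4.
Reduce using α⁵ ≡ α⁴ + 3α³ + 4α² + 3α + 6 (mod α⁵ + 6α⁴ + 4α³ + 3α² + 4α + 1).
Reduced: 5α² + 3α + 5.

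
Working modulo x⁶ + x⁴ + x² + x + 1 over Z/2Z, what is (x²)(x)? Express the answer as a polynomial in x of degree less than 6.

Multiply in Z/2Z[x]: (x²)·(x) = x³.
Reduced: x³.

x^3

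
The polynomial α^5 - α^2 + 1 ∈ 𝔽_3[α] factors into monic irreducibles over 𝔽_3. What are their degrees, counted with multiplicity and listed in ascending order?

2, 3

Write h(α) = α^5 - α^2 + 1.
Roots in 𝔽_3: h(0) = 1; h(1) = 1; h(2) = 2.
Complete factorization: h(α) = (α^2 + α - 1)·(α^3 - α^2 - α - 1).
Factor degrees with multiplicity: 2 + 3 = 5.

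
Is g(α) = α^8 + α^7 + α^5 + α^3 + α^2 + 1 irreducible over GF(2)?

No

Check for roots in GF(2): g(0) = 1; g(1) = 0 → root.
g(1) = 0, so (α − 1) divides g(α); g is reducible.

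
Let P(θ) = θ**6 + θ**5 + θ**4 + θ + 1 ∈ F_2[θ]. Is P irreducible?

Yes

Check for roots in F_2: P(0) = 1; P(1) = 1.
No roots, so no linear factors.
Monic irreducibles of degree 2 over GF(2): θ**2 + θ + 1.
None of them divide P (all give nonzero remainder).
Monic irreducibles of degree 3 over GF(2): θ**3 + θ + 1, θ**3 + θ**2 + 1.
None of them divide P (all give nonzero remainder).
No irreducible factor of degree ≤ 3 exists, so P is irreducible over GF(2).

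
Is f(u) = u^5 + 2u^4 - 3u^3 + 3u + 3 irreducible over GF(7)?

No

Check for roots in GF(7): f(0) = 3; f(1) = 6; f(2) = 0 → root; f(3) = 0 → root; f(4) = 1; f(5) = 0 → root; f(6) = 4.
f(2) = 0, so (u − 2) divides f(u); f is reducible.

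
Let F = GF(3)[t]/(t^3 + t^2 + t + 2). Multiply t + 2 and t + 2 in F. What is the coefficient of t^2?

Multiply in GF(3)[t]: (t + 2)·(t + 2) = t^2 + t + 1.
Reduced: t^2 + t + 1.

1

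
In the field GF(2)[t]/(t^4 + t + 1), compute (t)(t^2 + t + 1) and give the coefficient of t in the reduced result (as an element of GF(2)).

Multiply in GF(2)[t]: (t)·(t^2 + t + 1) = t^3 + t^2 + t.
Reduced: t^3 + t^2 + t.

1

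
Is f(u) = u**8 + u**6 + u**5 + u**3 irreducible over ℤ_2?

Check for roots in ℤ_2: f(0) = 0 → root; f(1) = 0 → root.
f(0) = 0, so (u) divides f(u); f is reducible.

No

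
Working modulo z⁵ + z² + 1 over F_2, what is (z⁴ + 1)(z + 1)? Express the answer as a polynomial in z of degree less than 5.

z^4 + z^2 + z

Multiply in F_2[z]: (z⁴ + 1)·(z + 1) = z⁵ + z⁴ + z + 1.
Reduce using z⁵ ≡ z² + 1 (mod z⁵ + z² + 1).
Reduced: z⁴ + z² + z.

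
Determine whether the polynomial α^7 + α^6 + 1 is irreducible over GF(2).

Yes

Write P(α) = α^7 + α^6 + 1.
Check for roots in GF(2): P(0) = 1; P(1) = 1.
No roots, so no linear factors.
Monic irreducibles of degree 2 over GF(2): α^2 + α + 1.
None of them divide P (all give nonzero remainder).
Monic irreducibles of degree 3 over GF(2): α^3 + α + 1, α^3 + α^2 + 1.
None of them divide P (all give nonzero remainder).
No irreducible factor of degree ≤ 3 exists, so P is irreducible over GF(2).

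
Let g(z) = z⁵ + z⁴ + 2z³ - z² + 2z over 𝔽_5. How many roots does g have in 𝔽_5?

4

Evaluate at each of the 5 elements of 𝔽_5:
g(0) = 0 → root; g(1) = 0 → root; g(2) = 4; g(3) = 0 → root; g(4) = 0 → root.
Roots: {0, 1, 3, 4}.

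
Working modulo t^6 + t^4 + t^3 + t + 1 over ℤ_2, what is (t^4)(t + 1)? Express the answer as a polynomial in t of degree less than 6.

t^5 + t^4

Multiply in ℤ_2[t]: (t^4)·(t + 1) = t^5 + t^4.
Reduced: t^5 + t^4.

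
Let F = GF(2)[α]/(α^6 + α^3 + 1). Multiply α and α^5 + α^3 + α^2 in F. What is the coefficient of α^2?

0

Multiply in GF(2)[α]: (α)·(α^5 + α^3 + α^2) = α^6 + α^4 + α^3.
Reduce using α^6 ≡ α^3 + 1 (mod α^6 + α^3 + 1).
Reduced: α^4 + 1.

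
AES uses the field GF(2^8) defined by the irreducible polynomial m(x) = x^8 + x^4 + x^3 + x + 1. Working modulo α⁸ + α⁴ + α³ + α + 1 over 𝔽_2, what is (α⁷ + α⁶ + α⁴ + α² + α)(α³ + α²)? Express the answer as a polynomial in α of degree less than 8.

Multiply in 𝔽_2[α]: (α⁷ + α⁶ + α⁴ + α² + α)·(α³ + α²) = α¹⁰ + α⁸ + α⁷ + α⁶ + α⁵ + α³.
Reduce using α⁸ ≡ α⁴ + α³ + α + 1 (mod α⁸ + α⁴ + α³ + α + 1).
Reduced: α⁷ + α⁴ + α³ + α² + α + 1.

α^7 + α^4 + α^3 + α^2 + α + 1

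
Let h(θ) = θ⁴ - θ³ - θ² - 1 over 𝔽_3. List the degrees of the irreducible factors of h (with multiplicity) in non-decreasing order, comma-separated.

Roots in 𝔽_3: h(0) = 2; h(1) = 1; h(2) = 0 → root.
Linear factors from roots: (θ + 1).
Complete factorization: h(θ) = (θ + 1)·(θ³ + θ² + θ - 1).
Factor degrees with multiplicity: 1 + 3 = 4.

1, 3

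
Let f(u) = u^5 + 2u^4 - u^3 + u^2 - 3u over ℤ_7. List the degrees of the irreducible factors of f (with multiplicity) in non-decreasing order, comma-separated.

Linear factors from roots: (u), (u - 1), (u - 3).
Complete factorization: f(u) = (u)·(u - 3)·(u - 1)·(u^2 - u - 1).
Factor degrees with multiplicity: 1 + 1 + 1 + 2 = 5.

1, 1, 1, 2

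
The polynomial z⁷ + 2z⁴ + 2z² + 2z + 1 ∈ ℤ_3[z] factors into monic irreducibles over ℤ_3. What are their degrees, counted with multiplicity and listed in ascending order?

7

Write h(z) = z⁷ + 2z⁴ + 2z² + 2z + 1.
Roots in ℤ_3: h(0) = 1; h(1) = 2; h(2) = 2.
Complete factorization: h(z) = (z⁷ + 2z⁴ + 2z² + 2z + 1).
Factor degrees with multiplicity: 7 = 7.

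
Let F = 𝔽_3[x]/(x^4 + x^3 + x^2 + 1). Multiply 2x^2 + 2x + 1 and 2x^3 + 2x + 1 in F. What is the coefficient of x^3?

2

Multiply in 𝔽_3[x]: (2x^2 + 2x + 1)·(2x^3 + 2x + 1) = x^5 + x^4 + x + 1.
Reduce using x^4 ≡ 2x^3 + 2x^2 + 2 (mod x^4 + x^3 + x^2 + 1).
Reduced: 2x^3 + 1.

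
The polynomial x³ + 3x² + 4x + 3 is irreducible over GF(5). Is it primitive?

Write f(x) = x³ + 3x² + 4x + 3.
|GF(5^3)^×| = 5^3 − 1 = 124. Prime factorization: 124 = 2^2·31.
f is primitive ⇔ x has order 124 in GF(5)[x]/(f), i.e. x^(124/q) ≠ 1 for each prime q | 124.
x^(62) mod f = 4.
x^(4) mod f = 4x + 4.
None equal 1, so x has full order 124; f is primitive.

Yes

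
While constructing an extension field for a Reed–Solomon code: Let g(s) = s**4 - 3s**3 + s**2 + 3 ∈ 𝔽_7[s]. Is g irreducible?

Check for roots in 𝔽_7: g(0) = 3; g(1) = 2; g(2) = 6; g(3) = 5; g(4) = 6; g(5) = 5; g(6) = 1.
No roots, so no linear factors.
Degree-2 irreducible divisors: test the 21 monic irreducibles of degree 2 over GF(7).
None of them divide g (all give nonzero remainder).
No irreducible factor of degree ≤ 2 exists, so g is irreducible over GF(7).

Yes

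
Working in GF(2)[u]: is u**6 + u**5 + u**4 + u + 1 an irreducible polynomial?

Yes

Write g(u) = u**6 + u**5 + u**4 + u + 1.
Check for roots in GF(2): g(0) = 1; g(1) = 1.
No roots, so no linear factors.
Monic irreducibles of degree 2 over GF(2): u**2 + u + 1.
None of them divide g (all give nonzero remainder).
Monic irreducibles of degree 3 over GF(2): u**3 + u + 1, u**3 + u**2 + 1.
None of them divide g (all give nonzero remainder).
No irreducible factor of degree ≤ 3 exists, so g is irreducible over GF(2).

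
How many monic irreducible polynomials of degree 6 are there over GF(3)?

The number of monic irreducibles of degree 6 over GF(3) is (1/6)·Σ_{d∣6} μ(6/d) 3^d.
Divisors of 6: 1, 2, 3, 6; μ(6/d) for each: 1, -1, -1, 1.
Σ = 3^1 − 3^2 − 3^3 + 3^6 = 696.
N = 696/6 = 116.

116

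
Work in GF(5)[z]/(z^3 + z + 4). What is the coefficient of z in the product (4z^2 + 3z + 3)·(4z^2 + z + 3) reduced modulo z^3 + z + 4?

2

Multiply in GF(5)[z]: (4z^2 + 3z + 3)·(4z^2 + z + 3) = z^4 + z^3 + 2z^2 + 2z + 4.
Reduce using z^3 ≡ 4z + 1 (mod z^3 + z + 4).
Reduced: z^2 + 2z.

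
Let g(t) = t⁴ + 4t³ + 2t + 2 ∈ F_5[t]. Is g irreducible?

Yes

Check for roots in F_5: g(0) = 2; g(1) = 4; g(2) = 4; g(3) = 2; g(4) = 2.
No roots, so no linear factors.
Degree-2 irreducible divisors: test the 10 monic irreducibles of degree 2 over GF(5).
None of them divide g (all give nonzero remainder).
No irreducible factor of degree ≤ 2 exists, so g is irreducible over GF(5).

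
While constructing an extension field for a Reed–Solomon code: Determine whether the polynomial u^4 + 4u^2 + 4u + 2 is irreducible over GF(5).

Write m(u) = u^4 + 4u^2 + 4u + 2.
Check for roots in GF(5): m(0) = 2; m(1) = 1; m(2) = 2; m(3) = 1; m(4) = 3.
No roots, so no linear factors.
Degree-2 irreducible divisors: test the 10 monic irreducibles of degree 2 over GF(5).
None of them divide m (all give nonzero remainder).
No irreducible factor of degree ≤ 2 exists, so m is irreducible over GF(5).

Yes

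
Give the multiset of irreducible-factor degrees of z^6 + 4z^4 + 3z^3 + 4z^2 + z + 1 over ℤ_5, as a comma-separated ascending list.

3, 3

Write h(z) = z^6 + 4z^4 + 3z^3 + 4z^2 + z + 1.
Roots in ℤ_5: h(0) = 1; h(1) = 4; h(2) = 1; h(3) = 4; h(4) = 1.
Complete factorization: h(z) = (z^3 + 2z + 4)^2.
Factor degrees with multiplicity: 3 + 3 = 6.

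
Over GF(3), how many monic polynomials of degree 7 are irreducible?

Gauss's count: N_{3}(7) = (1/7) Σ_{d|7} μ(7/d)·3^d.
Divisors of 7: 1, 7; μ(7/d) for each: -1, 1.
Σ = − 3^1 + 3^7 = 2184.
N = 2184/7 = 312.

312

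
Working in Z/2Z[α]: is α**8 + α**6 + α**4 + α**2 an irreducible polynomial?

Write m(α) = α**8 + α**6 + α**4 + α**2.
Check for roots in Z/2Z: m(0) = 0 → root; m(1) = 0 → root.
m(0) = 0, so (α) divides m(α); m is reducible.

No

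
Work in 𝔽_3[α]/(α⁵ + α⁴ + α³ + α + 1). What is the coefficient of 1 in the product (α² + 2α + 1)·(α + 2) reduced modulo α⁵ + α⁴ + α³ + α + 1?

2

Multiply in 𝔽_3[α]: (α² + 2α + 1)·(α + 2) = α³ + α² + 2α + 2.
Reduced: α³ + α² + 2α + 2.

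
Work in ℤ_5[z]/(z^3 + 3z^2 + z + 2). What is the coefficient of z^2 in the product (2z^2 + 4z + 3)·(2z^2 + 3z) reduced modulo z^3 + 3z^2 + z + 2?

Multiply in ℤ_5[z]: (2z^2 + 4z + 3)·(2z^2 + 3z) = 4z^4 + 4z^3 + 3z^2 + 4z.
Reduce using z^3 ≡ 2z^2 + 4z + 3 (mod z^3 + 3z^2 + z + 2).
Reduced: 3z^2 + 4z + 1.

3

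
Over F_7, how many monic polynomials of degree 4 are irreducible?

588

The number of monic irreducibles of degree 4 over GF(7) is (1/4)·Σ_{d∣4} μ(4/d) 7^d.
Divisors of 4: 1, 2, 4; μ(4/d) for each: 0, -1, 1.
Σ = − 7^2 + 7^4 = 2352.
N = 2352/4 = 588.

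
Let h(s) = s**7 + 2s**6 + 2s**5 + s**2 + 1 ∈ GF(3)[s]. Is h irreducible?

Check for roots in GF(3): h(0) = 1; h(1) = 1; h(2) = 1.
No roots, so no linear factors.
Monic irreducibles of degree 2 over GF(3): s**2 + 1, s**2 + s + 2, s**2 + 2s + 2.
None of them divide h (all give nonzero remainder).
Degree-3 irreducible divisors: test the 8 monic irreducibles of degree 3 over GF(3).
None of them divide h (all give nonzero remainder).
No irreducible factor of degree ≤ 3 exists, so h is irreducible over GF(3).

Yes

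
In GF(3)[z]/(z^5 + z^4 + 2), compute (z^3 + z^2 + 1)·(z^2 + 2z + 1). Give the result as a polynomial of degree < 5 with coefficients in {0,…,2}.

2z^4 + 2z^2 + 2z + 2

Multiply in GF(3)[z]: (z^3 + z^2 + 1)·(z^2 + 2z + 1) = z^5 + 2z^2 + 2z + 1.
Reduce using z^5 ≡ 2z^4 + 1 (mod z^5 + z^4 + 2).
Reduced: 2z^4 + 2z^2 + 2z + 2.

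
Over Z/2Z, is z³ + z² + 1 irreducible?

Yes

Write h(z) = z³ + z² + 1.
Check for roots in Z/2Z: h(0) = 1; h(1) = 1.
No roots. A degree-3 polynomial over a field with no linear factor is irreducible.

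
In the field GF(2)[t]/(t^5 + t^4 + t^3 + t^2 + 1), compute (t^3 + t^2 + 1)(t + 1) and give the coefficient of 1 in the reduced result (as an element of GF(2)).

1

Multiply in GF(2)[t]: (t^3 + t^2 + 1)·(t + 1) = t^4 + t^2 + t + 1.
Reduced: t^4 + t^2 + t + 1.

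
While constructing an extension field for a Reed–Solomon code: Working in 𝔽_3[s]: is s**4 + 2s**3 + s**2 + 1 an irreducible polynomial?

Write P(s) = s**4 + 2s**3 + s**2 + 1.
Check for roots in 𝔽_3: P(0) = 1; P(1) = 2; P(2) = 1.
No roots, so no linear factors.
Monic irreducibles of degree 2 over GF(3): s**2 + 1, s**2 + s + 2, s**2 + 2s + 2.
None of them divide P (all give nonzero remainder).
No irreducible factor of degree ≤ 2 exists, so P is irreducible over GF(3).

Yes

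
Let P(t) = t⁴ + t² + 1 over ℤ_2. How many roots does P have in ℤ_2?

Evaluate at each of the 2 elements of ℤ_2:
P(0) = 1; P(1) = 1.
No element is a root.

0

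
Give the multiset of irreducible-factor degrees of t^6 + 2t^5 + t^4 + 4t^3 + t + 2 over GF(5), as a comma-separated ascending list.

1, 2, 3

Write h(t) = t^6 + 2t^5 + t^4 + 4t^3 + t + 2.
Roots in GF(5): h(0) = 2; h(1) = 1; h(2) = 0 → root; h(3) = 4; h(4) = 2.
Linear factors from roots: (t + 3).
Complete factorization: h(t) = (t + 3)·(t^2 + t + 1)·(t^3 + 3t^2 + 4).
Factor degrees with multiplicity: 1 + 2 + 3 = 6.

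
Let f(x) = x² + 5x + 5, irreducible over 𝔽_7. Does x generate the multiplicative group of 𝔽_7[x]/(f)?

|GF(7^2)^×| = 7^2 − 1 = 48. Prime factorization: 48 = 2^4·3.
f is primitive ⇔ x has order 48 in GF(7)[x]/(f), i.e. x^(48/q) ≠ 1 for each prime q | 48.
x^(24) mod f = 6.
x^(16) mod f = 4.
None equal 1, so x has full order 48; f is primitive.

Yes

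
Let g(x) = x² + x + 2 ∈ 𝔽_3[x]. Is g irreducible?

Yes

Check for roots in 𝔽_3: g(0) = 2; g(1) = 1; g(2) = 2.
No roots. A degree-2 polynomial over a field with no linear factor is irreducible.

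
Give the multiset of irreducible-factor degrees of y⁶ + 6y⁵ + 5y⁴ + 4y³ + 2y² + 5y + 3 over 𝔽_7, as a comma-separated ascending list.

6

Write h(y) = y⁶ + 6y⁵ + 5y⁴ + 4y³ + 2y² + 5y + 3.
Complete factorization: h(y) = (y⁶ + 6y⁵ + 5y⁴ + 4y³ + 2y² + 5y + 3).
Factor degrees with multiplicity: 6 = 6.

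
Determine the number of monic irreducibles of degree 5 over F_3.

48

By the necklace-counting formula, N_3(5) = (1/5) Σ_{d|5} μ(5/d)·3^d.
Divisors of 5: 1, 5; μ(5/d) for each: -1, 1.
Σ = − 3^1 + 3^5 = 240.
N = 240/5 = 48.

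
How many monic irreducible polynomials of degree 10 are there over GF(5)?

976248

By the necklace-counting formula, N_5(10) = (1/10) Σ_{d|10} μ(10/d)·5^d.
Divisors of 10: 1, 2, 5, 10; μ(10/d) for each: 1, -1, -1, 1.
Σ = 5^1 − 5^2 − 5^5 + 5^10 = 9762480.
N = 9762480/10 = 976248.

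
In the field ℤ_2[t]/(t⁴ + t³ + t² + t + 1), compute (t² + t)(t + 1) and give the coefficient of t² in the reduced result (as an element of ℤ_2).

Multiply in ℤ_2[t]: (t² + t)·(t + 1) = t³ + t.
Reduced: t³ + t.

0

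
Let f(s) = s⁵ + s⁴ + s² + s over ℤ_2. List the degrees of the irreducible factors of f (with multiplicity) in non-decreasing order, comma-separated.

Roots in ℤ_2: f(0) = 0 → root; f(1) = 0 → root.
Linear factors from roots: (s), (s + 1).
Complete factorization: f(s) = (s)·(s + 1)^2·(s² + s + 1).
Factor degrees with multiplicity: 1 + 1 + 1 + 2 = 5.

1, 1, 1, 2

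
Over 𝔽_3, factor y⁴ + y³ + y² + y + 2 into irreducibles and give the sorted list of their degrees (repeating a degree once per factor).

1, 3

Write g(y) = y⁴ + y³ + y² + y + 2.
Roots in 𝔽_3: g(0) = 2; g(1) = 0 → root; g(2) = 2.
Linear factors from roots: (y + 2).
Complete factorization: g(y) = (y + 2)·(y³ + 2y² + 1).
Factor degrees with multiplicity: 1 + 3 = 4.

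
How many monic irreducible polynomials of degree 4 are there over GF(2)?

The number of monic irreducibles of degree 4 over GF(2) is (1/4)·Σ_{d∣4} μ(4/d) 2^d.
Divisors of 4: 1, 2, 4; μ(4/d) for each: 0, -1, 1.
Σ = − 2^2 + 2^4 = 12.
N = 12/4 = 3.

3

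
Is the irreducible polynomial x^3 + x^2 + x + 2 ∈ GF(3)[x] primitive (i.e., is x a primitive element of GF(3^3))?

No

Write f(x) = x^3 + x^2 + x + 2.
|GF(3^3)^×| = 3^3 − 1 = 26. Prime factorization: 26 = 2·13.
f is primitive ⇔ x has order 26 in GF(3)[x]/(f), i.e. x^(26/q) ≠ 1 for each prime q | 26.
x^(13) mod f = 1
x^(2) mod f = x^2.
Since x^(13) = 1, the order of x divides 13 < 26; not primitive.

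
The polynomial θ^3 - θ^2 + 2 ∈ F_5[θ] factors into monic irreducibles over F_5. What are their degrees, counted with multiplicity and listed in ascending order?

1, 1, 1

Write h(θ) = θ^3 - θ^2 + 2.
Roots in F_5: h(0) = 2; h(1) = 2; h(2) = 1; h(3) = 0 → root; h(4) = 0 → root.
Linear factors from roots: (θ + 2), (θ + 1).
Complete factorization: h(θ) = (θ + 2)·(θ + 1)^2.
Factor degrees with multiplicity: 1 + 1 + 1 = 3.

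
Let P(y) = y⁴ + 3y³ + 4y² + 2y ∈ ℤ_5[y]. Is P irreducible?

Check for roots in ℤ_5: P(0) = 0 → root; P(1) = 0 → root; P(2) = 0 → root; P(3) = 4; P(4) = 0 → root.
P(0) = 0, so (y) divides P(y); P is reducible.

No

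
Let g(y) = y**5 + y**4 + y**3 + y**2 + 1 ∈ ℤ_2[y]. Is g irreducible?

Check for roots in ℤ_2: g(0) = 1; g(1) = 1.
No roots, so no linear factors.
Monic irreducibles of degree 2 over GF(2): y**2 + y + 1.
None of them divide g (all give nonzero remainder).
No irreducible factor of degree ≤ 2 exists, so g is irreducible over GF(2).

Yes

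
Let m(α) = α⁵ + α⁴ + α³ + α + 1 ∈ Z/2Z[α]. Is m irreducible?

Yes

Check for roots in Z/2Z: m(0) = 1; m(1) = 1.
No roots, so no linear factors.
Monic irreducibles of degree 2 over GF(2): α² + α + 1.
None of them divide m (all give nonzero remainder).
No irreducible factor of degree ≤ 2 exists, so m is irreducible over GF(2).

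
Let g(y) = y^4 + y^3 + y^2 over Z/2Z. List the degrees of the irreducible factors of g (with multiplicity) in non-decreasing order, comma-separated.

1, 1, 2

Roots in Z/2Z: g(0) = 0 → root; g(1) = 1.
Linear factors from roots: (y).
Complete factorization: g(y) = (y)^2·(y^2 + y + 1).
Factor degrees with multiplicity: 1 + 1 + 2 = 4.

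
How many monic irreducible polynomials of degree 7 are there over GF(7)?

The number of monic irreducibles of degree 7 over GF(7) is (1/7)·Σ_{d∣7} μ(7/d) 7^d.
Divisors of 7: 1, 7; μ(7/d) for each: -1, 1.
Σ = − 7^1 + 7^7 = 823536.
N = 823536/7 = 117648.

117648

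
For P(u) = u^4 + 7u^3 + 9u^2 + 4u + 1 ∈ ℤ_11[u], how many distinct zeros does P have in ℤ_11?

Evaluate at each of the 11 elements of ℤ_11:
P(0) = 1; P(1) = 0 → root; P(2) = 7; P(3) = 1; P(4) = 7; P(5) = 8; P(6) = 0 → root; P(7) = 3; P(8) = 6; P(9) = 0 → root; P(10) = 0 → root.
Roots: {1, 6, 9, 10}.

4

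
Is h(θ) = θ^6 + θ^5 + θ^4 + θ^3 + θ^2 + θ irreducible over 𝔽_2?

Check for roots in 𝔽_2: h(0) = 0 → root; h(1) = 0 → root.
h(0) = 0, so (θ) divides h(θ); h is reducible.

No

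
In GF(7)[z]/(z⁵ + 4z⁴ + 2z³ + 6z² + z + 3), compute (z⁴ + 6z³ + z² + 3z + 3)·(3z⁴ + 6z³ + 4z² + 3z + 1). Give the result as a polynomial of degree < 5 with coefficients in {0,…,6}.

Multiply in GF(7)[z]: (z⁴ + 6z³ + z² + 3z + 3)·(3z⁴ + 6z³ + 4z² + 3z + 1) = 3z⁸ + 3z⁷ + z⁶ + z⁴ + 4z³ + z² + 5z + 3.
Reduce using z⁵ ≡ 3z⁴ + 5z³ + z² + 6z + 4 (mod z⁵ + 4z⁴ + 2z³ + 6z² + z + 3).
Reduced: 3z⁴ + 3z³ + 6z² + z + 4.

3z^4 + 3z^3 + 6z^2 + z + 4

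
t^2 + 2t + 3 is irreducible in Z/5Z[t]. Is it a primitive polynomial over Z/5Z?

Yes

Write f(t) = t^2 + 2t + 3.
|GF(5^2)^×| = 5^2 − 1 = 24. Prime factorization: 24 = 2^3·3.
f is primitive ⇔ t has order 24 in GF(5)[t]/(f), i.e. t^(24/q) ≠ 1 for each prime q | 24.
t^(12) mod f = 4.
t^(8) mod f = 4t + 1.
None equal 1, so t has full order 24; f is primitive.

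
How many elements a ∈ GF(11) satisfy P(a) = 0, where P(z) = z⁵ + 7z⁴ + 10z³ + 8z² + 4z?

Evaluate at each of the 11 elements of GF(11):
P(0) = 0 → root; P(1) = 8; P(2) = 0 → root; P(3) = 9; P(4) = 3; P(5) = 5; P(6) = 4; P(7) = 9; P(8) = 4; P(9) = 2; P(10) = 0 → root.
Roots: {0, 2, 10}.

3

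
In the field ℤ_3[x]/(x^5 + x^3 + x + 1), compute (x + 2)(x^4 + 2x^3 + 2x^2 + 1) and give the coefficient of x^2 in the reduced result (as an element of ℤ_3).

1

Multiply in ℤ_3[x]: (x + 2)·(x^4 + 2x^3 + 2x^2 + 1) = x^5 + x^4 + x^2 + x + 2.
Reduce using x^5 ≡ 2x^3 + 2x + 2 (mod x^5 + x^3 + x + 1).
Reduced: x^4 + 2x^3 + x^2 + 1.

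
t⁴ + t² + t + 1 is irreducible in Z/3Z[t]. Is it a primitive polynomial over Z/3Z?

No

Write f(t) = t⁴ + t² + t + 1.
|GF(3^4)^×| = 3^4 − 1 = 80. Prime factorization: 80 = 2^4·5.
f is primitive ⇔ t has order 80 in GF(3)[t]/(f), i.e. t^(80/q) ≠ 1 for each prime q | 80.
t^(40) mod f = 1
t^(16) mod f = t³ + 2.
Since t^(40) = 1, the order of t divides 40 < 80; not primitive.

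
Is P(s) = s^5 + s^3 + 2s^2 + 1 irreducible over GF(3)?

Yes

Check for roots in GF(3): P(0) = 1; P(1) = 2; P(2) = 1.
No roots, so no linear factors.
Monic irreducibles of degree 2 over GF(3): s^2 + 1, s^2 + s + 2, s^2 + 2s + 2.
None of them divide P (all give nonzero remainder).
No irreducible factor of degree ≤ 2 exists, so P is irreducible over GF(3).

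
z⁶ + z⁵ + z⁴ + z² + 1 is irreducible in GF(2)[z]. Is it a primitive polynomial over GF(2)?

Write f(z) = z⁶ + z⁵ + z⁴ + z² + 1.
|GF(2^6)^×| = 2^6 − 1 = 63. Prime factorization: 63 = 3^2·7.
f is primitive ⇔ z has order 63 in GF(2)[z]/(f), i.e. z^(63/q) ≠ 1 for each prime q | 63.
z^(21) mod f = 1
z^(9) mod f = z³ + 1.
Since z^(21) = 1, the order of z divides 21 < 63; not primitive.

No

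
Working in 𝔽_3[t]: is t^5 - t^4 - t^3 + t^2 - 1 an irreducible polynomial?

Yes

Write g(t) = t^5 - t^4 - t^3 + t^2 - 1.
Check for roots in 𝔽_3: g(0) = 2; g(1) = 2; g(2) = 2.
No roots, so no linear factors.
Monic irreducibles of degree 2 over GF(3): t^2 + 1, t^2 + t - 1, t^2 - t - 1.
None of them divide g (all give nonzero remainder).
No irreducible factor of degree ≤ 2 exists, so g is irreducible over GF(3).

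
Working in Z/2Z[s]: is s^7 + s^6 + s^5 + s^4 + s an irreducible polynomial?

Write f(s) = s^7 + s^6 + s^5 + s^4 + s.
Check for roots in Z/2Z: f(0) = 0 → root; f(1) = 1.
f(0) = 0, so (s) divides f(s); f is reducible.

No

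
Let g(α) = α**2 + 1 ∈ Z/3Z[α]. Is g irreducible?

Yes

Check for roots in Z/3Z: g(0) = 1; g(1) = 2; g(2) = 2.
No roots. A degree-2 polynomial over a field with no linear factor is irreducible.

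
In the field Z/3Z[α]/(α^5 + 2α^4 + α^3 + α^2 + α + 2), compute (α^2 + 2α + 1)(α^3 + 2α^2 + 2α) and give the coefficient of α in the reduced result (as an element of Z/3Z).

1

Multiply in Z/3Z[α]: (α^2 + 2α + 1)·(α^3 + 2α^2 + 2α) = α^5 + α^4 + α^3 + 2α.
Reduce using α^5 ≡ α^4 + 2α^3 + 2α^2 + 2α + 1 (mod α^5 + 2α^4 + α^3 + α^2 + α + 2).
Reduced: 2α^4 + 2α^2 + α + 1.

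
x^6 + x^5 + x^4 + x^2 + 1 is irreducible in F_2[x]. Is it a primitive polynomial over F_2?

No

Write f(x) = x^6 + x^5 + x^4 + x^2 + 1.
|GF(2^6)^×| = 2^6 − 1 = 63. Prime factorization: 63 = 3^2·7.
f is primitive ⇔ x has order 63 in GF(2)[x]/(f), i.e. x^(63/q) ≠ 1 for each prime q | 63.
x^(21) mod f = 1
x^(9) mod f = x^3 + 1.
Since x^(21) = 1, the order of x divides 21 < 63; not primitive.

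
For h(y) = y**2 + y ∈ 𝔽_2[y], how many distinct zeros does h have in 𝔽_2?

2

Evaluate at each of the 2 elements of 𝔽_2:
h(0) = 0 → root; h(1) = 0 → root.
Roots: {0, 1}.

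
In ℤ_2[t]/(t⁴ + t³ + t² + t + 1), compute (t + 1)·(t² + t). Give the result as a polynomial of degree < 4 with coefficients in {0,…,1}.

Multiply in ℤ_2[t]: (t + 1)·(t² + t) = t³ + t.
Reduced: t³ + t.

t^3 + t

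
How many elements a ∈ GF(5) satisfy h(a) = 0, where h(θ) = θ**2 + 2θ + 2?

2

Evaluate at each of the 5 elements of GF(5):
h(0) = 2; h(1) = 0 → root; h(2) = 0 → root; h(3) = 2; h(4) = 1.
Roots: {1, 2}.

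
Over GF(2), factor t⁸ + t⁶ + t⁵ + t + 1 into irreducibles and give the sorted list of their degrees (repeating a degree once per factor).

8

Write h(t) = t⁸ + t⁶ + t⁵ + t + 1.
Roots in GF(2): h(0) = 1; h(1) = 1.
Complete factorization: h(t) = (t⁸ + t⁶ + t⁵ + t + 1).
Factor degrees with multiplicity: 8 = 8.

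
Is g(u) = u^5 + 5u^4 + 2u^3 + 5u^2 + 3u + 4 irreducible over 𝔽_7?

Yes

Check for roots in 𝔽_7: g(0) = 4; g(1) = 6; g(2) = 4; g(3) = 4; g(4) = 1; g(5) = 1; g(6) = 1.
No roots, so no linear factors.
Degree-2 irreducible divisors: test the 21 monic irreducibles of degree 2 over GF(7).
None of them divide g (all give nonzero remainder).
No irreducible factor of degree ≤ 2 exists, so g is irreducible over GF(7).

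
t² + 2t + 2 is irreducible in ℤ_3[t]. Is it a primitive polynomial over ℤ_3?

Yes

Write f(t) = t² + 2t + 2.
|GF(3^2)^×| = 3^2 − 1 = 8. Prime factorization: 8 = 2^3.
f is primitive ⇔ t has order 8 in GF(3)[t]/(f), i.e. t^(8/q) ≠ 1 for each prime q | 8.
t^(4) mod f = 2.
None equal 1, so t has full order 8; f is primitive.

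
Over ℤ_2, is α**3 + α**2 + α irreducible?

Write m(α) = α**3 + α**2 + α.
Check for roots in ℤ_2: m(0) = 0 → root; m(1) = 1.
m(0) = 0, so (α) divides m(α); m is reducible.

No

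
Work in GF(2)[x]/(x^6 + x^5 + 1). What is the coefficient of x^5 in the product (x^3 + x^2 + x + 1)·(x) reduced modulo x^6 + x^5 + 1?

0

Multiply in GF(2)[x]: (x^3 + x^2 + x + 1)·(x) = x^4 + x^3 + x^2 + x.
Reduced: x^4 + x^3 + x^2 + x.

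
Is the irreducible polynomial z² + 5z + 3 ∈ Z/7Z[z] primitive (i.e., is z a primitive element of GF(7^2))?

Write f(z) = z² + 5z + 3.
|GF(7^2)^×| = 7^2 − 1 = 48. Prime factorization: 48 = 2^4·3.
f is primitive ⇔ z has order 48 in GF(7)[z]/(f), i.e. z^(48/q) ≠ 1 for each prime q | 48.
z^(24) mod f = 6.
z^(16) mod f = 2.
None equal 1, so z has full order 48; f is primitive.

Yes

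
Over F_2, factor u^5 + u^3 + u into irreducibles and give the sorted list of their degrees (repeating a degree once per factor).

1, 2, 2

Write h(u) = u^5 + u^3 + u.
Roots in F_2: h(0) = 0 → root; h(1) = 1.
Linear factors from roots: (u).
Complete factorization: h(u) = (u)·(u^2 + u + 1)^2.
Factor degrees with multiplicity: 1 + 2 + 2 = 5.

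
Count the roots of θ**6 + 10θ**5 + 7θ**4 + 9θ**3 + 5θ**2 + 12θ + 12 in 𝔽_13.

Write g(θ) = θ**6 + 10θ**5 + 7θ**4 + 9θ**3 + 5θ**2 + 12θ + 12.
Evaluate at each of the 13 elements of 𝔽_13:
g(0) = 12; g(1) = 4; g(2) = 0 → root; g(3) = 6; g(4) = 9; g(5) = 0 → root; g(6) = 2; g(7) = 12; g(8) = 0 → root; g(9) = 4; g(10) = 9; g(11) = 0 → root; g(12) = 7.
Roots: {2, 5, 8, 11}.

4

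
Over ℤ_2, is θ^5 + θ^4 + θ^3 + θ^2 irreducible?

No

Write P(θ) = θ^5 + θ^4 + θ^3 + θ^2.
Check for roots in ℤ_2: P(0) = 0 → root; P(1) = 0 → root.
P(0) = 0, so (θ) divides P(θ); P is reducible.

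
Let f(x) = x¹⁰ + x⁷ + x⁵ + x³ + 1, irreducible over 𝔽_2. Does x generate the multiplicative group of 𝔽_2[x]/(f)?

|GF(2^10)^×| = 2^10 − 1 = 1023. Prime factorization: 1023 = 3·11·31.
f is primitive ⇔ x has order 1023 in GF(2)[x]/(f), i.e. x^(1023/q) ≠ 1 for each prime q | 1023.
x^(341) mod f = x⁸ + x⁶ + x⁴ + x.
x^(93) mod f = x⁹ + x⁷ + x⁶ + x⁴ + x + 1.
x^(33) mod f = 1
Since x^(33) = 1, the order of x divides 33 < 1023; not primitive.

No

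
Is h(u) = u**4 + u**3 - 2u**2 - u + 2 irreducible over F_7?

Check for roots in F_7: h(0) = 2; h(1) = 1; h(2) = 2; h(3) = 5; h(4) = 6; h(5) = 4; h(6) = 1.
No roots, so no linear factors.
Degree-2 irreducible divisors: test the 21 monic irreducibles of degree 2 over GF(7).
None of them divide h (all give nonzero remainder).
No irreducible factor of degree ≤ 2 exists, so h is irreducible over GF(7).

Yes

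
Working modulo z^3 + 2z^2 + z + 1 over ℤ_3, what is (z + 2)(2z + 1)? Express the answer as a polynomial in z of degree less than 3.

2z^2 + 2z + 2

Multiply in ℤ_3[z]: (z + 2)·(2z + 1) = 2z^2 + 2z + 2.
Reduced: 2z^2 + 2z + 2.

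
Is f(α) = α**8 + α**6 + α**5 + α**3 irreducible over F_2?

Check for roots in F_2: f(0) = 0 → root; f(1) = 0 → root.
f(0) = 0, so (α) divides f(α); f is reducible.

No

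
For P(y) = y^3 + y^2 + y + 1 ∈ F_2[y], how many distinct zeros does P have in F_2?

Evaluate at each of the 2 elements of F_2:
P(0) = 1; P(1) = 0 → root.
Roots: {1}.

1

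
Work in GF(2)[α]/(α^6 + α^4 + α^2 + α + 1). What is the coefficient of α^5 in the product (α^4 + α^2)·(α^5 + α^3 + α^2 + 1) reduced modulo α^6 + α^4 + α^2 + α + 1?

Multiply in GF(2)[α]: (α^4 + α^2)·(α^5 + α^3 + α^2 + 1) = α^9 + α^6 + α^5 + α^2.
Reduce using α^6 ≡ α^4 + α^2 + α + 1 (mod α^6 + α^4 + α^2 + α + 1).
Reduced: α^5 + α^2 + 1.

1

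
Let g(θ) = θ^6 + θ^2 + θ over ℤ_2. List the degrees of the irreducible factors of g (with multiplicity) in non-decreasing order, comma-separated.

Roots in ℤ_2: g(0) = 0 → root; g(1) = 1.
Linear factors from roots: (θ).
Complete factorization: g(θ) = (θ)·(θ^2 + θ + 1)·(θ^3 + θ^2 + 1).
Factor degrees with multiplicity: 1 + 2 + 3 = 6.

1, 2, 3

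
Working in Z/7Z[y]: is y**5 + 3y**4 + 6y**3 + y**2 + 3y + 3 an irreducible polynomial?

Write m(y) = y**5 + 3y**4 + 6y**3 + y**2 + 3y + 3.
Check for roots in Z/7Z: m(0) = 3; m(1) = 3; m(2) = 1; m(3) = 4; m(4) = 2; m(5) = 4; m(6) = 4.
No roots, so no linear factors.
Degree-2 irreducible divisors: test the 21 monic irreducibles of degree 2 over GF(7).
None of them divide m (all give nonzero remainder).
No irreducible factor of degree ≤ 2 exists, so m is irreducible over GF(7).

Yes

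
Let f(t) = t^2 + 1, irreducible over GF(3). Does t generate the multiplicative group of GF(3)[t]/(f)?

|GF(3^2)^×| = 3^2 − 1 = 8. Prime factorization: 8 = 2^3.
f is primitive ⇔ t has order 8 in GF(3)[t]/(f), i.e. t^(8/q) ≠ 1 for each prime q | 8.
t^(4) mod f = 1
Since t^(4) = 1, the order of t divides 4 < 8; not primitive.

No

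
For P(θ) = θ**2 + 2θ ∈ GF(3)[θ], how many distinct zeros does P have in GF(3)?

2

Evaluate at each of the 3 elements of GF(3):
P(0) = 0 → root; P(1) = 0 → root; P(2) = 2.
Roots: {0, 1}.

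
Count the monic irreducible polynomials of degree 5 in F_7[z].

3360

x^(7^5) − x is the product of all monic irreducibles of degree dividing 5; Möbius inversion gives N = (1/5) Σ μ(5/d)·7^d.
Divisors of 5: 1, 5; μ(5/d) for each: -1, 1.
Σ = − 7^1 + 7^5 = 16800.
N = 16800/5 = 3360.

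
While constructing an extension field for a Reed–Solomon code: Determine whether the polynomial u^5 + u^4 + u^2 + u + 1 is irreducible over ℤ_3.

Yes

Write f(u) = u^5 + u^4 + u^2 + u + 1.
Check for roots in ℤ_3: f(0) = 1; f(1) = 2; f(2) = 1.
No roots, so no linear factors.
Monic irreducibles of degree 2 over GF(3): u^2 + 1, u^2 + u - 1, u^2 - u - 1.
None of them divide f (all give nonzero remainder).
No irreducible factor of degree ≤ 2 exists, so f is irreducible over GF(3).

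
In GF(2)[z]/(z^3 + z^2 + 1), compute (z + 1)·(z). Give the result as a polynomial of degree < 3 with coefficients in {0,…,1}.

Multiply in GF(2)[z]: (z + 1)·(z) = z^2 + z.
Reduced: z^2 + z.

z^2 + z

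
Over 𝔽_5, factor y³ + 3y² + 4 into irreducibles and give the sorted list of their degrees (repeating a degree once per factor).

Write g(y) = y³ + 3y² + 4.
Roots in 𝔽_5: g(0) = 4; g(1) = 3; g(2) = 4; g(3) = 3; g(4) = 1.
Complete factorization: g(y) = (y³ + 3y² + 4).
Factor degrees with multiplicity: 3 = 3.

3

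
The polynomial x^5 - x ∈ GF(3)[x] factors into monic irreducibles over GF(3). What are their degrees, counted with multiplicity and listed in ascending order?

1, 1, 1, 2

Write f(x) = x^5 - x.
Roots in GF(3): f(0) = 0 → root; f(1) = 0 → root; f(2) = 0 → root.
Linear factors from roots: (x), (x - 1), (x + 1).
Complete factorization: f(x) = (x)·(x + 1)·(x - 1)·(x^2 + 1).
Factor degrees with multiplicity: 1 + 1 + 1 + 2 = 5.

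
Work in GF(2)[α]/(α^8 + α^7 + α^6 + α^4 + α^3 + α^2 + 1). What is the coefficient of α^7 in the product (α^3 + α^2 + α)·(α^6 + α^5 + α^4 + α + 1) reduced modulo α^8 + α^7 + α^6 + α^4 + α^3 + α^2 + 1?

Multiply in GF(2)[α]: (α^3 + α^2 + α)·(α^6 + α^5 + α^4 + α + 1) = α^9 + α^7 + α^5 + α^4 + α.
Reduce using α^8 ≡ α^7 + α^6 + α^4 + α^3 + α^2 + 1 (mod α^8 + α^7 + α^6 + α^4 + α^3 + α^2 + 1).
Reduced: α^7 + α^6 + α^4 + α^2 + 1.

1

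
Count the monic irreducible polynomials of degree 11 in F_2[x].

186

The number of monic irreducibles of degree 11 over GF(2) is (1/11)·Σ_{d∣11} μ(11/d) 2^d.
Divisors of 11: 1, 11; μ(11/d) for each: -1, 1.
Σ = − 2^1 + 2^11 = 2046.
N = 2046/11 = 186.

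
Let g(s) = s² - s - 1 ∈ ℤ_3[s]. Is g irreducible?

Yes

Check for roots in ℤ_3: g(0) = 2; g(1) = 2; g(2) = 1.
No roots. A degree-2 polynomial over a field with no linear factor is irreducible.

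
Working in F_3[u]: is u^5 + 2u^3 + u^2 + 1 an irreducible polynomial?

Yes

Write m(u) = u^5 + 2u^3 + u^2 + 1.
Check for roots in F_3: m(0) = 1; m(1) = 2; m(2) = 2.
No roots, so no linear factors.
Monic irreducibles of degree 2 over GF(3): u^2 + 1, u^2 + u + 2, u^2 + 2u + 2.
None of them divide m (all give nonzero remainder).
No irreducible factor of degree ≤ 2 exists, so m is irreducible over GF(3).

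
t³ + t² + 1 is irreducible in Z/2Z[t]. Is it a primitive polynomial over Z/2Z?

Write f(t) = t³ + t² + 1.
|GF(2^3)^×| = 2^3 − 1 = 7. Prime factorization: 7 = 7.
f is primitive ⇔ t has order 7 in GF(2)[t]/(f), i.e. t^(7/q) ≠ 1 for each prime q | 7.
t^(1) mod f = t.
None equal 1, so t has full order 7; f is primitive.

Yes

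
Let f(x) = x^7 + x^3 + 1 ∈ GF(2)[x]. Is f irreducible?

Check for roots in GF(2): f(0) = 1; f(1) = 1.
No roots, so no linear factors.
Monic irreducibles of degree 2 over GF(2): x^2 + x + 1.
None of them divide f (all give nonzero remainder).
Monic irreducibles of degree 3 over GF(2): x^3 + x + 1, x^3 + x^2 + 1.
None of them divide f (all give nonzero remainder).
No irreducible factor of degree ≤ 3 exists, so f is irreducible over GF(2).

Yes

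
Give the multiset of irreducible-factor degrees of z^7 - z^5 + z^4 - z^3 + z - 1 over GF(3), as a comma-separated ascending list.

Write f(z) = z^7 - z^5 + z^4 - z^3 + z - 1.
Roots in GF(3): f(0) = 2; f(1) = 0 → root; f(2) = 0 → root.
Linear factors from roots: (z - 1), (z + 1).
Complete factorization: f(z) = (z + 1)·(z - 1)·(z^2 + 1)·(z^3 - z + 1).
Factor degrees with multiplicity: 1 + 1 + 2 + 3 = 7.

1, 1, 2, 3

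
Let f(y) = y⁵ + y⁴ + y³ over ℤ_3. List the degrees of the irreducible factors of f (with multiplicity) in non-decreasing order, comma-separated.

Roots in ℤ_3: f(0) = 0 → root; f(1) = 0 → root; f(2) = 2.
Linear factors from roots: (y), (y - 1).
Complete factorization: f(y) = (y - 1)^2·(y)^3.
Factor degrees with multiplicity: 1 + 1 + 1 + 1 + 1 = 5.

1, 1, 1, 1, 1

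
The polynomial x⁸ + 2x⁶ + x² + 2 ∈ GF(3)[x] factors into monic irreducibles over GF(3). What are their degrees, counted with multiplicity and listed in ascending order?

1, 1, 2, 2, 2

Write h(x) = x⁸ + 2x⁶ + x² + 2.
Roots in GF(3): h(0) = 2; h(1) = 0 → root; h(2) = 0 → root.
Linear factors from roots: (x + 2), (x + 1).
Complete factorization: h(x) = (x + 1)·(x + 2)·(x² + 1)^3.
Factor degrees with multiplicity: 1 + 1 + 2 + 2 + 2 = 8.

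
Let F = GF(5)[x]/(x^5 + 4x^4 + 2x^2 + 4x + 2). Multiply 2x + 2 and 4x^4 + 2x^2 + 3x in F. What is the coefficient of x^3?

Multiply in GF(5)[x]: (2x + 2)·(4x^4 + 2x^2 + 3x) = 3x^5 + 3x^4 + 4x^3 + x.
Reduce using x^5 ≡ x^4 + 3x^2 + x + 3 (mod x^5 + 4x^4 + 2x^2 + 4x + 2).
Reduced: x^4 + 4x^3 + 4x^2 + 4x + 4.

4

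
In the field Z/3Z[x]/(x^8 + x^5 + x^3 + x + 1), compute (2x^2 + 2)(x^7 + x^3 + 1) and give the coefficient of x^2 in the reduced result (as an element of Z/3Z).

Multiply in Z/3Z[x]: (2x^2 + 2)·(x^7 + x^3 + 1) = 2x^9 + 2x^7 + 2x^5 + 2x^3 + 2x^2 + 2.
Reduce using x^8 ≡ 2x^5 + 2x^3 + 2x + 2 (mod x^8 + x^5 + x^3 + x + 1).
Reduced: 2x^7 + x^6 + 2x^5 + x^4 + 2x^3 + x + 2.

0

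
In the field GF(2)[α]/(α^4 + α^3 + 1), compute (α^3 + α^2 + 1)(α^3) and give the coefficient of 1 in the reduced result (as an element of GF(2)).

0

Multiply in GF(2)[α]: (α^3 + α^2 + 1)·(α^3) = α^6 + α^5 + α^3.
Reduce using α^4 ≡ α^3 + 1 (mod α^4 + α^3 + 1).
Reduced: α^3 + α^2.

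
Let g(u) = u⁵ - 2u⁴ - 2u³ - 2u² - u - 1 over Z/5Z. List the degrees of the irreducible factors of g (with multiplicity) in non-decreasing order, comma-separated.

Roots in Z/5Z: g(0) = 4; g(1) = 3; g(2) = 3; g(3) = 0 → root; g(4) = 2.
Linear factors from roots: (u + 2).
Complete factorization: g(u) = (u + 2)·(u² - 2u - 2)·(u² - 2u - 1).
Factor degrees with multiplicity: 1 + 2 + 2 = 5.

1, 2, 2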